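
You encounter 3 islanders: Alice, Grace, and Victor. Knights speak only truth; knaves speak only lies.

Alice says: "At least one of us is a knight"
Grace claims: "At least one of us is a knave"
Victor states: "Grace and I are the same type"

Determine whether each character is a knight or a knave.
Alice is a knight.
Grace is a knight.
Victor is a knave.

Verification:
- Alice (knight) says "At least one of us is a knight" - this is TRUE because Alice and Grace are knights.
- Grace (knight) says "At least one of us is a knave" - this is TRUE because Victor is a knave.
- Victor (knave) says "Grace and I are the same type" - this is FALSE (a lie) because Victor is a knave and Grace is a knight.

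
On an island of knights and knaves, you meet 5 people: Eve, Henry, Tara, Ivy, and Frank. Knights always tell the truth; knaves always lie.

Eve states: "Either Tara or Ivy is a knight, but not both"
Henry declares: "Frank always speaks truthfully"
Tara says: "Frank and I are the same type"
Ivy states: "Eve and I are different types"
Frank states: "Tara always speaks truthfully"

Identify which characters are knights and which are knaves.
Eve is a knave.
Henry is a knight.
Tara is a knight.
Ivy is a knight.
Frank is a knight.

Verification:
- Eve (knave) says "Either Tara or Ivy is a knight, but not both" - this is FALSE (a lie) because Tara is a knight and Ivy is a knight.
- Henry (knight) says "Frank always speaks truthfully" - this is TRUE because Frank is a knight.
- Tara (knight) says "Frank and I are the same type" - this is TRUE because Tara is a knight and Frank is a knight.
- Ivy (knight) says "Eve and I are different types" - this is TRUE because Ivy is a knight and Eve is a knave.
- Frank (knight) says "Tara always speaks truthfully" - this is TRUE because Tara is a knight.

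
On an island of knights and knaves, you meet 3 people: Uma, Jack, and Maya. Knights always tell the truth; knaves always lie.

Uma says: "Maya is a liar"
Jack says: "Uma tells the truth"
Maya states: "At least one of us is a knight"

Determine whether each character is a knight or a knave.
Uma is a knave.
Jack is a knave.
Maya is a knight.

Verification:
- Uma (knave) says "Maya is a liar" - this is FALSE (a lie) because Maya is a knight.
- Jack (knave) says "Uma tells the truth" - this is FALSE (a lie) because Uma is a knave.
- Maya (knight) says "At least one of us is a knight" - this is TRUE because Maya is a knight.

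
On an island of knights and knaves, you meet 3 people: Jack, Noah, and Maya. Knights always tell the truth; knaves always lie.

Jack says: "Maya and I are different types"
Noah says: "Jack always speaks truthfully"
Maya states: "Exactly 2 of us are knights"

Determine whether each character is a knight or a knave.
Jack is a knave.
Noah is a knave.
Maya is a knave.

Verification:
- Jack (knave) says "Maya and I are different types" - this is FALSE (a lie) because Jack is a knave and Maya is a knave.
- Noah (knave) says "Jack always speaks truthfully" - this is FALSE (a lie) because Jack is a knave.
- Maya (knave) says "Exactly 2 of us are knights" - this is FALSE (a lie) because there are 0 knights.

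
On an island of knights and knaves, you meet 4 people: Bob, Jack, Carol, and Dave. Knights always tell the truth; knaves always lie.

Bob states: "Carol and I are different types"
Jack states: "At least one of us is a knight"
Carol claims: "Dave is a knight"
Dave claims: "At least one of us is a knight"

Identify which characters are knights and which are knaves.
Bob is a knave.
Jack is a knave.
Carol is a knave.
Dave is a knave.

Verification:
- Bob (knave) says "Carol and I are different types" - this is FALSE (a lie) because Bob is a knave and Carol is a knave.
- Jack (knave) says "At least one of us is a knight" - this is FALSE (a lie) because no one is a knight.
- Carol (knave) says "Dave is a knight" - this is FALSE (a lie) because Dave is a knave.
- Dave (knave) says "At least one of us is a knight" - this is FALSE (a lie) because no one is a knight.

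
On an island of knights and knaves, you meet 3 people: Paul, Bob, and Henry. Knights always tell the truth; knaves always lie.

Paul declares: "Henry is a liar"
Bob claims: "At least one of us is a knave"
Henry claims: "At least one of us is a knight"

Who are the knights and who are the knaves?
Paul is a knave.
Bob is a knight.
Henry is a knight.

Verification:
- Paul (knave) says "Henry is a liar" - this is FALSE (a lie) because Henry is a knight.
- Bob (knight) says "At least one of us is a knave" - this is TRUE because Paul is a knave.
- Henry (knight) says "At least one of us is a knight" - this is TRUE because Bob and Henry are knights.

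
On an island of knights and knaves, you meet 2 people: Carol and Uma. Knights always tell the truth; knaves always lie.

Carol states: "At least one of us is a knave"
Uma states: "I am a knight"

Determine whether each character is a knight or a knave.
Carol is a knight.
Uma is a knave.

Verification:
- Carol (knight) says "At least one of us is a knave" - this is TRUE because Uma is a knave.
- Uma (knave) says "I am a knight" - this is FALSE (a lie) because Uma is a knave.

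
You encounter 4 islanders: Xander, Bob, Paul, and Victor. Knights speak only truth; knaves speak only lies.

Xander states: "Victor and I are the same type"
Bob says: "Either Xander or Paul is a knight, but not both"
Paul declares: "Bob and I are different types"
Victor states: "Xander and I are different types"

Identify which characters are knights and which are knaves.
Xander is a knave.
Bob is a knave.
Paul is a knave.
Victor is a knight.

Verification:
- Xander (knave) says "Victor and I are the same type" - this is FALSE (a lie) because Xander is a knave and Victor is a knight.
- Bob (knave) says "Either Xander or Paul is a knight, but not both" - this is FALSE (a lie) because Xander is a knave and Paul is a knave.
- Paul (knave) says "Bob and I are different types" - this is FALSE (a lie) because Paul is a knave and Bob is a knave.
- Victor (knight) says "Xander and I are different types" - this is TRUE because Victor is a knight and Xander is a knave.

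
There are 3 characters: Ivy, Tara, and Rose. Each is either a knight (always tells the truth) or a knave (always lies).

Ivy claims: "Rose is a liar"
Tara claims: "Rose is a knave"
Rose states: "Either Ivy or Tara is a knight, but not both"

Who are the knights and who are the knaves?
Ivy is a knight.
Tara is a knight.
Rose is a knave.

Verification:
- Ivy (knight) says "Rose is a liar" - this is TRUE because Rose is a knave.
- Tara (knight) says "Rose is a knave" - this is TRUE because Rose is a knave.
- Rose (knave) says "Either Ivy or Tara is a knight, but not both" - this is FALSE (a lie) because Ivy is a knight and Tara is a knight.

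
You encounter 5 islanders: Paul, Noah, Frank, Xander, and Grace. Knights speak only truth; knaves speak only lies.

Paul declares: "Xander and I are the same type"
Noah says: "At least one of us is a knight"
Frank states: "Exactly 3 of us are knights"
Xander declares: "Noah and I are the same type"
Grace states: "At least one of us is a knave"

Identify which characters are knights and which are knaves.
Paul is a knight.
Noah is a knight.
Frank is a knave.
Xander is a knight.
Grace is a knight.

Verification:
- Paul (knight) says "Xander and I are the same type" - this is TRUE because Paul is a knight and Xander is a knight.
- Noah (knight) says "At least one of us is a knight" - this is TRUE because Paul, Noah, Xander, and Grace are knights.
- Frank (knave) says "Exactly 3 of us are knights" - this is FALSE (a lie) because there are 4 knights.
- Xander (knight) says "Noah and I are the same type" - this is TRUE because Xander is a knight and Noah is a knight.
- Grace (knight) says "At least one of us is a knave" - this is TRUE because Frank is a knave.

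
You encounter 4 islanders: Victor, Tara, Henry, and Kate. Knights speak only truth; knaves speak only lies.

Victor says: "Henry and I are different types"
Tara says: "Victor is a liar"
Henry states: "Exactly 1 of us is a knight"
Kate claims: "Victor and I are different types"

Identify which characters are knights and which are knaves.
Victor is a knave.
Tara is a knight.
Henry is a knave.
Kate is a knight.

Verification:
- Victor (knave) says "Henry and I are different types" - this is FALSE (a lie) because Victor is a knave and Henry is a knave.
- Tara (knight) says "Victor is a liar" - this is TRUE because Victor is a knave.
- Henry (knave) says "Exactly 1 of us is a knight" - this is FALSE (a lie) because there are 2 knights.
- Kate (knight) says "Victor and I are different types" - this is TRUE because Kate is a knight and Victor is a knave.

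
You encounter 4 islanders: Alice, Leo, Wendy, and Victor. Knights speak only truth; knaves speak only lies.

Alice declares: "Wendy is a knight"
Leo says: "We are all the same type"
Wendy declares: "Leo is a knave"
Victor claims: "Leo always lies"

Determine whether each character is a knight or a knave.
Alice is a knight.
Leo is a knave.
Wendy is a knight.
Victor is a knight.

Verification:
- Alice (knight) says "Wendy is a knight" - this is TRUE because Wendy is a knight.
- Leo (knave) says "We are all the same type" - this is FALSE (a lie) because Alice, Wendy, and Victor are knights and Leo is a knave.
- Wendy (knight) says "Leo is a knave" - this is TRUE because Leo is a knave.
- Victor (knight) says "Leo always lies" - this is TRUE because Leo is a knave.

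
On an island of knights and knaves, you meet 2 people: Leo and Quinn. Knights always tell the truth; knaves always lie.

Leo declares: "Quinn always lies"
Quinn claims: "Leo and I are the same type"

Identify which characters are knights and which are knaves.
Leo is a knight.
Quinn is a knave.

Verification:
- Leo (knight) says "Quinn always lies" - this is TRUE because Quinn is a knave.
- Quinn (knave) says "Leo and I are the same type" - this is FALSE (a lie) because Quinn is a knave and Leo is a knight.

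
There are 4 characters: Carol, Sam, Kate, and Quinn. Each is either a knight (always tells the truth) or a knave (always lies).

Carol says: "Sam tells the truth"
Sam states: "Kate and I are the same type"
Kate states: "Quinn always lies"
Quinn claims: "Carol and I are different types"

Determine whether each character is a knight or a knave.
Carol is a knave.
Sam is a knave.
Kate is a knight.
Quinn is a knave.

Verification:
- Carol (knave) says "Sam tells the truth" - this is FALSE (a lie) because Sam is a knave.
- Sam (knave) says "Kate and I are the same type" - this is FALSE (a lie) because Sam is a knave and Kate is a knight.
- Kate (knight) says "Quinn always lies" - this is TRUE because Quinn is a knave.
- Quinn (knave) says "Carol and I are different types" - this is FALSE (a lie) because Quinn is a knave and Carol is a knave.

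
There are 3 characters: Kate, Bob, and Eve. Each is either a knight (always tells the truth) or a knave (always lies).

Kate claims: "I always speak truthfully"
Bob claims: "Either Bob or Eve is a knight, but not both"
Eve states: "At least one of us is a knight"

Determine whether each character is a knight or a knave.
Kate is a knave.
Bob is a knave.
Eve is a knave.

Verification:
- Kate (knave) says "I always speak truthfully" - this is FALSE (a lie) because Kate is a knave.
- Bob (knave) says "Either Bob or Eve is a knight, but not both" - this is FALSE (a lie) because Bob is a knave and Eve is a knave.
- Eve (knave) says "At least one of us is a knight" - this is FALSE (a lie) because no one is a knight.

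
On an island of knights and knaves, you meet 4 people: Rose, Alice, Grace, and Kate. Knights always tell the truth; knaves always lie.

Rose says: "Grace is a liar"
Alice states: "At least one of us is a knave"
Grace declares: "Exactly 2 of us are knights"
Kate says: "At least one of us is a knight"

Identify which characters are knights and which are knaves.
Rose is a knight.
Alice is a knight.
Grace is a knave.
Kate is a knight.

Verification:
- Rose (knight) says "Grace is a liar" - this is TRUE because Grace is a knave.
- Alice (knight) says "At least one of us is a knave" - this is TRUE because Grace is a knave.
- Grace (knave) says "Exactly 2 of us are knights" - this is FALSE (a lie) because there are 3 knights.
- Kate (knight) says "At least one of us is a knight" - this is TRUE because Rose, Alice, and Kate are knights.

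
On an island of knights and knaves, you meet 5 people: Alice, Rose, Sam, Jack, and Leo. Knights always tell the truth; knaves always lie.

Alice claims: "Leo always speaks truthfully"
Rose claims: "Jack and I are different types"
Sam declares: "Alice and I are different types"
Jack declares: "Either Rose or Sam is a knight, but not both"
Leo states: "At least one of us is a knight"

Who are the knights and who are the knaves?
Alice is a knave.
Rose is a knave.
Sam is a knave.
Jack is a knave.
Leo is a knave.

Verification:
- Alice (knave) says "Leo always speaks truthfully" - this is FALSE (a lie) because Leo is a knave.
- Rose (knave) says "Jack and I are different types" - this is FALSE (a lie) because Rose is a knave and Jack is a knave.
- Sam (knave) says "Alice and I are different types" - this is FALSE (a lie) because Sam is a knave and Alice is a knave.
- Jack (knave) says "Either Rose or Sam is a knight, but not both" - this is FALSE (a lie) because Rose is a knave and Sam is a knave.
- Leo (knave) says "At least one of us is a knight" - this is FALSE (a lie) because no one is a knight.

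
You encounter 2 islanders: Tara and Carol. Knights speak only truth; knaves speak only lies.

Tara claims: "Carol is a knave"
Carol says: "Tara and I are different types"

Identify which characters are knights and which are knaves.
Tara is a knave.
Carol is a knight.

Verification:
- Tara (knave) says "Carol is a knave" - this is FALSE (a lie) because Carol is a knight.
- Carol (knight) says "Tara and I are different types" - this is TRUE because Carol is a knight and Tara is a knave.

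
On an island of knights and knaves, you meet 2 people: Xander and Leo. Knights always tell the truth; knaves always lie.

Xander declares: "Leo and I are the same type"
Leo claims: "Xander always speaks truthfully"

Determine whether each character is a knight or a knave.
Xander is a knight.
Leo is a knight.

Verification:
- Xander (knight) says "Leo and I are the same type" - this is TRUE because Xander is a knight and Leo is a knight.
- Leo (knight) says "Xander always speaks truthfully" - this is TRUE because Xander is a knight.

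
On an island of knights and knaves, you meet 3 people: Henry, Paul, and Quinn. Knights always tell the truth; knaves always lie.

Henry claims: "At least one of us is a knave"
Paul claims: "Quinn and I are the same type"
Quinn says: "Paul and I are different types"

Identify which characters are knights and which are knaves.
Henry is a knight.
Paul is a knave.
Quinn is a knight.

Verification:
- Henry (knight) says "At least one of us is a knave" - this is TRUE because Paul is a knave.
- Paul (knave) says "Quinn and I are the same type" - this is FALSE (a lie) because Paul is a knave and Quinn is a knight.
- Quinn (knight) says "Paul and I are different types" - this is TRUE because Quinn is a knight and Paul is a knave.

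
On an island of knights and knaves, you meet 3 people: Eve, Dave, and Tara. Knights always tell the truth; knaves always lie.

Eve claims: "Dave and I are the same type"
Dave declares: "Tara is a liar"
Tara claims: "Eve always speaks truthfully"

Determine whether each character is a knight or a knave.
Eve is a knave.
Dave is a knight.
Tara is a knave.

Verification:
- Eve (knave) says "Dave and I are the same type" - this is FALSE (a lie) because Eve is a knave and Dave is a knight.
- Dave (knight) says "Tara is a liar" - this is TRUE because Tara is a knave.
- Tara (knave) says "Eve always speaks truthfully" - this is FALSE (a lie) because Eve is a knave.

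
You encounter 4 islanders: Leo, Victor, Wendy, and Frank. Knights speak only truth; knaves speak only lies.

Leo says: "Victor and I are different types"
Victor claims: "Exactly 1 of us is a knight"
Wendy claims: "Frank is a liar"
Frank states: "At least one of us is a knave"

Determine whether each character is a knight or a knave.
Leo is a knight.
Victor is a knave.
Wendy is a knave.
Frank is a knight.

Verification:
- Leo (knight) says "Victor and I are different types" - this is TRUE because Leo is a knight and Victor is a knave.
- Victor (knave) says "Exactly 1 of us is a knight" - this is FALSE (a lie) because there are 2 knights.
- Wendy (knave) says "Frank is a liar" - this is FALSE (a lie) because Frank is a knight.
- Frank (knight) says "At least one of us is a knave" - this is TRUE because Victor and Wendy are knaves.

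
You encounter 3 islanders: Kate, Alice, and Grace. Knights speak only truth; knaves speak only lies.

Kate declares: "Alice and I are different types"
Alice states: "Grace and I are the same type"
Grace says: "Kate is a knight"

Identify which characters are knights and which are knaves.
Kate is a knight.
Alice is a knave.
Grace is a knight.

Verification:
- Kate (knight) says "Alice and I are different types" - this is TRUE because Kate is a knight and Alice is a knave.
- Alice (knave) says "Grace and I are the same type" - this is FALSE (a lie) because Alice is a knave and Grace is a knight.
- Grace (knight) says "Kate is a knight" - this is TRUE because Kate is a knight.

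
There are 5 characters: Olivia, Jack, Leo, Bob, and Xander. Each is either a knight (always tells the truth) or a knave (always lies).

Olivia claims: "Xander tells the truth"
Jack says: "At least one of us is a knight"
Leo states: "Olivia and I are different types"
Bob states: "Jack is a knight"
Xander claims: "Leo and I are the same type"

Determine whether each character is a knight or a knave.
Olivia is a knave.
Jack is a knight.
Leo is a knight.
Bob is a knight.
Xander is a knave.

Verification:
- Olivia (knave) says "Xander tells the truth" - this is FALSE (a lie) because Xander is a knave.
- Jack (knight) says "At least one of us is a knight" - this is TRUE because Jack, Leo, and Bob are knights.
- Leo (knight) says "Olivia and I are different types" - this is TRUE because Leo is a knight and Olivia is a knave.
- Bob (knight) says "Jack is a knight" - this is TRUE because Jack is a knight.
- Xander (knave) says "Leo and I are the same type" - this is FALSE (a lie) because Xander is a knave and Leo is a knight.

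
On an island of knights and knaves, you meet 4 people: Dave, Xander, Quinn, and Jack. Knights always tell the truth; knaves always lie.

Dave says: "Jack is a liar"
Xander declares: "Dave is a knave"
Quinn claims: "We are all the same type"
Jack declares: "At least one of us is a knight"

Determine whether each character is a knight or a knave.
Dave is a knave.
Xander is a knight.
Quinn is a knave.
Jack is a knight.

Verification:
- Dave (knave) says "Jack is a liar" - this is FALSE (a lie) because Jack is a knight.
- Xander (knight) says "Dave is a knave" - this is TRUE because Dave is a knave.
- Quinn (knave) says "We are all the same type" - this is FALSE (a lie) because Xander and Jack are knights and Dave and Quinn are knaves.
- Jack (knight) says "At least one of us is a knight" - this is TRUE because Xander and Jack are knights.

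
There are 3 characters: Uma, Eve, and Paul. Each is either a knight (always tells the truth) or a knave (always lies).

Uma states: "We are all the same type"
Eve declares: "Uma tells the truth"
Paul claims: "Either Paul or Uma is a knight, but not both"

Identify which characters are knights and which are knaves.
Uma is a knave.
Eve is a knave.
Paul is a knight.

Verification:
- Uma (knave) says "We are all the same type" - this is FALSE (a lie) because Paul is a knight and Uma and Eve are knaves.
- Eve (knave) says "Uma tells the truth" - this is FALSE (a lie) because Uma is a knave.
- Paul (knight) says "Either Paul or Uma is a knight, but not both" - this is TRUE because Paul is a knight and Uma is a knave.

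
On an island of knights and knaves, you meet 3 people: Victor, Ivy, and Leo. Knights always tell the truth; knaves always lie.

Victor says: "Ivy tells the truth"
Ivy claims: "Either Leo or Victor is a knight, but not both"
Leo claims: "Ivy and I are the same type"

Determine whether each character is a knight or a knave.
Victor is a knight.
Ivy is a knight.
Leo is a knave.

Verification:
- Victor (knight) says "Ivy tells the truth" - this is TRUE because Ivy is a knight.
- Ivy (knight) says "Either Leo or Victor is a knight, but not both" - this is TRUE because Leo is a knave and Victor is a knight.
- Leo (knave) says "Ivy and I are the same type" - this is FALSE (a lie) because Leo is a knave and Ivy is a knight.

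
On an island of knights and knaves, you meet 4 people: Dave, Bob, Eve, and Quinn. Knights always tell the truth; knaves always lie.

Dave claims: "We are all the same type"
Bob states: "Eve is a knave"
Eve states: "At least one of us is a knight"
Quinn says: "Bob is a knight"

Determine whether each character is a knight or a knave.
Dave is a knave.
Bob is a knave.
Eve is a knight.
Quinn is a knave.

Verification:
- Dave (knave) says "We are all the same type" - this is FALSE (a lie) because Eve is a knight and Dave, Bob, and Quinn are knaves.
- Bob (knave) says "Eve is a knave" - this is FALSE (a lie) because Eve is a knight.
- Eve (knight) says "At least one of us is a knight" - this is TRUE because Eve is a knight.
- Quinn (knave) says "Bob is a knight" - this is FALSE (a lie) because Bob is a knave.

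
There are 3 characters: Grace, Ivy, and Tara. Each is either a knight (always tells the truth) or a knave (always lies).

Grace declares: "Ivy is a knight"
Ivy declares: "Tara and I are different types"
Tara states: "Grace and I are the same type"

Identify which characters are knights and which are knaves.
Grace is a knight.
Ivy is a knight.
Tara is a knave.

Verification:
- Grace (knight) says "Ivy is a knight" - this is TRUE because Ivy is a knight.
- Ivy (knight) says "Tara and I are different types" - this is TRUE because Ivy is a knight and Tara is a knave.
- Tara (knave) says "Grace and I are the same type" - this is FALSE (a lie) because Tara is a knave and Grace is a knight.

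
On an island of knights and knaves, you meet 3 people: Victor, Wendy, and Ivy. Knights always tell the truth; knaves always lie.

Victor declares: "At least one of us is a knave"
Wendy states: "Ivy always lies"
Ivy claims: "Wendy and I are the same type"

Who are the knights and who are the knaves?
Victor is a knight.
Wendy is a knight.
Ivy is a knave.

Verification:
- Victor (knight) says "At least one of us is a knave" - this is TRUE because Ivy is a knave.
- Wendy (knight) says "Ivy always lies" - this is TRUE because Ivy is a knave.
- Ivy (knave) says "Wendy and I are the same type" - this is FALSE (a lie) because Ivy is a knave and Wendy is a knight.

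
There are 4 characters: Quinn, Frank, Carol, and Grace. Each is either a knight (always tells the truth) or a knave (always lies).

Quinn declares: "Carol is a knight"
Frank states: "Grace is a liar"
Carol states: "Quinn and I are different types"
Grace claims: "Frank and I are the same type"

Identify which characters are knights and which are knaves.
Quinn is a knave.
Frank is a knight.
Carol is a knave.
Grace is a knave.

Verification:
- Quinn (knave) says "Carol is a knight" - this is FALSE (a lie) because Carol is a knave.
- Frank (knight) says "Grace is a liar" - this is TRUE because Grace is a knave.
- Carol (knave) says "Quinn and I are different types" - this is FALSE (a lie) because Carol is a knave and Quinn is a knave.
- Grace (knave) says "Frank and I are the same type" - this is FALSE (a lie) because Grace is a knave and Frank is a knight.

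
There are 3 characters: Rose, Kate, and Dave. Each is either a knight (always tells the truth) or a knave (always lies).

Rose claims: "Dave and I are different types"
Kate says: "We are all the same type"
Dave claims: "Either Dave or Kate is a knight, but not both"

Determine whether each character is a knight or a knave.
Rose is a knight.
Kate is a knave.
Dave is a knave.

Verification:
- Rose (knight) says "Dave and I are different types" - this is TRUE because Rose is a knight and Dave is a knave.
- Kate (knave) says "We are all the same type" - this is FALSE (a lie) because Rose is a knight and Kate and Dave are knaves.
- Dave (knave) says "Either Dave or Kate is a knight, but not both" - this is FALSE (a lie) because Dave is a knave and Kate is a knave.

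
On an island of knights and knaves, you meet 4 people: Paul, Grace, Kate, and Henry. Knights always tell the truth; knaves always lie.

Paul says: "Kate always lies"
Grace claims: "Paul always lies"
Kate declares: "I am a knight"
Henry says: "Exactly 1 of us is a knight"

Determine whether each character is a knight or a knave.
Paul is a knave.
Grace is a knight.
Kate is a knight.
Henry is a knave.

Verification:
- Paul (knave) says "Kate always lies" - this is FALSE (a lie) because Kate is a knight.
- Grace (knight) says "Paul always lies" - this is TRUE because Paul is a knave.
- Kate (knight) says "I am a knight" - this is TRUE because Kate is a knight.
- Henry (knave) says "Exactly 1 of us is a knight" - this is FALSE (a lie) because there are 2 knights.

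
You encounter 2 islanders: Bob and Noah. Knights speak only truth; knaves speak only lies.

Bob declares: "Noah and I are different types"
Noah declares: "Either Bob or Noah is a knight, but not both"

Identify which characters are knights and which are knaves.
Bob is a knave.
Noah is a knave.

Verification:
- Bob (knave) says "Noah and I are different types" - this is FALSE (a lie) because Bob is a knave and Noah is a knave.
- Noah (knave) says "Either Bob or Noah is a knight, but not both" - this is FALSE (a lie) because Bob is a knave and Noah is a knave.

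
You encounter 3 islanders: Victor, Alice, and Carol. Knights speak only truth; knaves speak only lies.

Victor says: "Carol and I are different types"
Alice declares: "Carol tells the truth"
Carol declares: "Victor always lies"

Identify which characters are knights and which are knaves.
Victor is a knight.
Alice is a knave.
Carol is a knave.

Verification:
- Victor (knight) says "Carol and I are different types" - this is TRUE because Victor is a knight and Carol is a knave.
- Alice (knave) says "Carol tells the truth" - this is FALSE (a lie) because Carol is a knave.
- Carol (knave) says "Victor always lies" - this is FALSE (a lie) because Victor is a knight.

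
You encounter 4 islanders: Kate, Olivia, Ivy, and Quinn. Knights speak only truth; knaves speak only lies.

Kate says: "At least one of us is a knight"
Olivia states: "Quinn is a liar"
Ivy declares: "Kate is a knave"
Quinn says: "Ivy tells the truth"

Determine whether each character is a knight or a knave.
Kate is a knight.
Olivia is a knight.
Ivy is a knave.
Quinn is a knave.

Verification:
- Kate (knight) says "At least one of us is a knight" - this is TRUE because Kate and Olivia are knights.
- Olivia (knight) says "Quinn is a liar" - this is TRUE because Quinn is a knave.
- Ivy (knave) says "Kate is a knave" - this is FALSE (a lie) because Kate is a knight.
- Quinn (knave) says "Ivy tells the truth" - this is FALSE (a lie) because Ivy is a knave.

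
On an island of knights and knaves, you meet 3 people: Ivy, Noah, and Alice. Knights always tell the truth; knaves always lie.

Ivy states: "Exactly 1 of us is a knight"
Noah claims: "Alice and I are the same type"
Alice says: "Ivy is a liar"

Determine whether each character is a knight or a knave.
Ivy is a knave.
Noah is a knight.
Alice is a knight.

Verification:
- Ivy (knave) says "Exactly 1 of us is a knight" - this is FALSE (a lie) because there are 2 knights.
- Noah (knight) says "Alice and I are the same type" - this is TRUE because Noah is a knight and Alice is a knight.
- Alice (knight) says "Ivy is a liar" - this is TRUE because Ivy is a knave.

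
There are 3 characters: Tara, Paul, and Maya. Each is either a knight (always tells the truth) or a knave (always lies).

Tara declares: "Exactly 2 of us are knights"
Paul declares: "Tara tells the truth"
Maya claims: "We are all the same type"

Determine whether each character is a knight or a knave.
Tara is a knight.
Paul is a knight.
Maya is a knave.

Verification:
- Tara (knight) says "Exactly 2 of us are knights" - this is TRUE because there are 2 knights.
- Paul (knight) says "Tara tells the truth" - this is TRUE because Tara is a knight.
- Maya (knave) says "We are all the same type" - this is FALSE (a lie) because Tara and Paul are knights and Maya is a knave.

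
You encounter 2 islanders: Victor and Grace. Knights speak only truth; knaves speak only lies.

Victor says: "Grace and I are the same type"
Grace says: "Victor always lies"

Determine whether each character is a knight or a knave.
Victor is a knave.
Grace is a knight.

Verification:
- Victor (knave) says "Grace and I are the same type" - this is FALSE (a lie) because Victor is a knave and Grace is a knight.
- Grace (knight) says "Victor always lies" - this is TRUE because Victor is a knave.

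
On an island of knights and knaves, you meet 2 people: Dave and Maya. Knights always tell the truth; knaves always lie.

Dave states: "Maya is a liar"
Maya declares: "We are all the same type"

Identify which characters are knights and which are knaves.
Dave is a knight.
Maya is a knave.

Verification:
- Dave (knight) says "Maya is a liar" - this is TRUE because Maya is a knave.
- Maya (knave) says "We are all the same type" - this is FALSE (a lie) because Dave is a knight and Maya is a knave.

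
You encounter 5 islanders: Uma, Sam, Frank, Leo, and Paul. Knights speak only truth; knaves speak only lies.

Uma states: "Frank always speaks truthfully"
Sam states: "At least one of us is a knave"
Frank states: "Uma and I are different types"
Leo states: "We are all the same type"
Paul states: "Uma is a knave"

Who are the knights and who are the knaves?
Uma is a knave.
Sam is a knight.
Frank is a knave.
Leo is a knave.
Paul is a knight.

Verification:
- Uma (knave) says "Frank always speaks truthfully" - this is FALSE (a lie) because Frank is a knave.
- Sam (knight) says "At least one of us is a knave" - this is TRUE because Uma, Frank, and Leo are knaves.
- Frank (knave) says "Uma and I are different types" - this is FALSE (a lie) because Frank is a knave and Uma is a knave.
- Leo (knave) says "We are all the same type" - this is FALSE (a lie) because Sam and Paul are knights and Uma, Frank, and Leo are knaves.
- Paul (knight) says "Uma is a knave" - this is TRUE because Uma is a knave.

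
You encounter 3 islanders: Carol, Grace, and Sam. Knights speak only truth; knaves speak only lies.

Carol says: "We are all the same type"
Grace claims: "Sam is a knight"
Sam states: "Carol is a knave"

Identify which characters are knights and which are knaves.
Carol is a knave.
Grace is a knight.
Sam is a knight.

Verification:
- Carol (knave) says "We are all the same type" - this is FALSE (a lie) because Grace and Sam are knights and Carol is a knave.
- Grace (knight) says "Sam is a knight" - this is TRUE because Sam is a knight.
- Sam (knight) says "Carol is a knave" - this is TRUE because Carol is a knave.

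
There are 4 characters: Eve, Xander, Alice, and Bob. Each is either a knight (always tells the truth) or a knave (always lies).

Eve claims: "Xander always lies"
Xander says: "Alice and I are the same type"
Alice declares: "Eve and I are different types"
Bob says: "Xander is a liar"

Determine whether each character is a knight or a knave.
Eve is a knave.
Xander is a knight.
Alice is a knight.
Bob is a knave.

Verification:
- Eve (knave) says "Xander always lies" - this is FALSE (a lie) because Xander is a knight.
- Xander (knight) says "Alice and I are the same type" - this is TRUE because Xander is a knight and Alice is a knight.
- Alice (knight) says "Eve and I are different types" - this is TRUE because Alice is a knight and Eve is a knave.
- Bob (knave) says "Xander is a liar" - this is FALSE (a lie) because Xander is a knight.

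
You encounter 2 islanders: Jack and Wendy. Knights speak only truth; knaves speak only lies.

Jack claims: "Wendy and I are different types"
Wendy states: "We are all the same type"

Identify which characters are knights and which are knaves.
Jack is a knight.
Wendy is a knave.

Verification:
- Jack (knight) says "Wendy and I are different types" - this is TRUE because Jack is a knight and Wendy is a knave.
- Wendy (knave) says "We are all the same type" - this is FALSE (a lie) because Jack is a knight and Wendy is a knave.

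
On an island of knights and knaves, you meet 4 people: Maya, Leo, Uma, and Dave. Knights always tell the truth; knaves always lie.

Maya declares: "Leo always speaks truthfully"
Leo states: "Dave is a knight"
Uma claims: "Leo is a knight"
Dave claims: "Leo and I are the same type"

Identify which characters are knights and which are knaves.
Maya is a knight.
Leo is a knight.
Uma is a knight.
Dave is a knight.

Verification:
- Maya (knight) says "Leo always speaks truthfully" - this is TRUE because Leo is a knight.
- Leo (knight) says "Dave is a knight" - this is TRUE because Dave is a knight.
- Uma (knight) says "Leo is a knight" - this is TRUE because Leo is a knight.
- Dave (knight) says "Leo and I are the same type" - this is TRUE because Dave is a knight and Leo is a knight.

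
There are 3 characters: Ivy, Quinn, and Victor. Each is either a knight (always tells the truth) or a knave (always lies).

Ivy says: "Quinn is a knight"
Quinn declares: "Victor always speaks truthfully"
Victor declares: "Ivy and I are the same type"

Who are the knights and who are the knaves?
Ivy is a knight.
Quinn is a knight.
Victor is a knight.

Verification:
- Ivy (knight) says "Quinn is a knight" - this is TRUE because Quinn is a knight.
- Quinn (knight) says "Victor always speaks truthfully" - this is TRUE because Victor is a knight.
- Victor (knight) says "Ivy and I are the same type" - this is TRUE because Victor is a knight and Ivy is a knight.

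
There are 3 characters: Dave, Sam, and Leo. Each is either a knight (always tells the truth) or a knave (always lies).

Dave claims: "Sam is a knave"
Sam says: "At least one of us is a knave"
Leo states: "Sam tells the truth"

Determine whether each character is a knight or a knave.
Dave is a knave.
Sam is a knight.
Leo is a knight.

Verification:
- Dave (knave) says "Sam is a knave" - this is FALSE (a lie) because Sam is a knight.
- Sam (knight) says "At least one of us is a knave" - this is TRUE because Dave is a knave.
- Leo (knight) says "Sam tells the truth" - this is TRUE because Sam is a knight.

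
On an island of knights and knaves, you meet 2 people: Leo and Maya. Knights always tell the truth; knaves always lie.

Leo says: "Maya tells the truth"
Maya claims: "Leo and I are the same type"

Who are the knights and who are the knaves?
Leo is a knight.
Maya is a knight.

Verification:
- Leo (knight) says "Maya tells the truth" - this is TRUE because Maya is a knight.
- Maya (knight) says "Leo and I are the same type" - this is TRUE because Maya is a knight and Leo is a knight.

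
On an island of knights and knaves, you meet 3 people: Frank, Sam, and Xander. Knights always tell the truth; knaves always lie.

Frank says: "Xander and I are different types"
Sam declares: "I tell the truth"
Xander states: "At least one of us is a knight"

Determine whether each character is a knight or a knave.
Frank is a knave.
Sam is a knave.
Xander is a knave.

Verification:
- Frank (knave) says "Xander and I are different types" - this is FALSE (a lie) because Frank is a knave and Xander is a knave.
- Sam (knave) says "I tell the truth" - this is FALSE (a lie) because Sam is a knave.
- Xander (knave) says "At least one of us is a knight" - this is FALSE (a lie) because no one is a knight.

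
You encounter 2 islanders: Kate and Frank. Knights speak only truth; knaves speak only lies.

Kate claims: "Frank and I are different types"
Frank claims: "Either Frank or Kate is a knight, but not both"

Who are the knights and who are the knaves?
Kate is a knave.
Frank is a knave.

Verification:
- Kate (knave) says "Frank and I are different types" - this is FALSE (a lie) because Kate is a knave and Frank is a knave.
- Frank (knave) says "Either Frank or Kate is a knight, but not both" - this is FALSE (a lie) because Frank is a knave and Kate is a knave.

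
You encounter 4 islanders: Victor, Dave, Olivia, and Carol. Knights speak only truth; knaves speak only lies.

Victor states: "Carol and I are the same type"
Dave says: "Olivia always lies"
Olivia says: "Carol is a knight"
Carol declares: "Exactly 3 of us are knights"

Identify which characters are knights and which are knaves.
Victor is a knight.
Dave is a knave.
Olivia is a knight.
Carol is a knight.

Verification:
- Victor (knight) says "Carol and I are the same type" - this is TRUE because Victor is a knight and Carol is a knight.
- Dave (knave) says "Olivia always lies" - this is FALSE (a lie) because Olivia is a knight.
- Olivia (knight) says "Carol is a knight" - this is TRUE because Carol is a knight.
- Carol (knight) says "Exactly 3 of us are knights" - this is TRUE because there are 3 knights.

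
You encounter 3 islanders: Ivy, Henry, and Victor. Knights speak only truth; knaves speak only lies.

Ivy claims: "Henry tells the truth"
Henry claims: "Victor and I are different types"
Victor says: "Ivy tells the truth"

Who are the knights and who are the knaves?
Ivy is a knave.
Henry is a knave.
Victor is a knave.

Verification:
- Ivy (knave) says "Henry tells the truth" - this is FALSE (a lie) because Henry is a knave.
- Henry (knave) says "Victor and I are different types" - this is FALSE (a lie) because Henry is a knave and Victor is a knave.
- Victor (knave) says "Ivy tells the truth" - this is FALSE (a lie) because Ivy is a knave.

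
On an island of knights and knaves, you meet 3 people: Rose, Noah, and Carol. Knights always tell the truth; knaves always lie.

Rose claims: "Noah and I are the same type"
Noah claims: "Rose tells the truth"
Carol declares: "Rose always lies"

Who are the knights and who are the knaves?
Rose is a knight.
Noah is a knight.
Carol is a knave.

Verification:
- Rose (knight) says "Noah and I are the same type" - this is TRUE because Rose is a knight and Noah is a knight.
- Noah (knight) says "Rose tells the truth" - this is TRUE because Rose is a knight.
- Carol (knave) says "Rose always lies" - this is FALSE (a lie) because Rose is a knight.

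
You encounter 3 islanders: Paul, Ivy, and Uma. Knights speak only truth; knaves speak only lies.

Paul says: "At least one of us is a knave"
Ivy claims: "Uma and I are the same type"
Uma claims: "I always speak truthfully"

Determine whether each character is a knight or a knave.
Paul is a knight.
Ivy is a knave.
Uma is a knight.

Verification:
- Paul (knight) says "At least one of us is a knave" - this is TRUE because Ivy is a knave.
- Ivy (knave) says "Uma and I are the same type" - this is FALSE (a lie) because Ivy is a knave and Uma is a knight.
- Uma (knight) says "I always speak truthfully" - this is TRUE because Uma is a knight.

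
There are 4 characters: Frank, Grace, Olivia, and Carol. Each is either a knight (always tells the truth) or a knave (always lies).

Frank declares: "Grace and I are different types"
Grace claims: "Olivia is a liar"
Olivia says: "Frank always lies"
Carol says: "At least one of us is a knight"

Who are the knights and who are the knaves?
Frank is a knave.
Grace is a knave.
Olivia is a knight.
Carol is a knight.

Verification:
- Frank (knave) says "Grace and I are different types" - this is FALSE (a lie) because Frank is a knave and Grace is a knave.
- Grace (knave) says "Olivia is a liar" - this is FALSE (a lie) because Olivia is a knight.
- Olivia (knight) says "Frank always lies" - this is TRUE because Frank is a knave.
- Carol (knight) says "At least one of us is a knight" - this is TRUE because Olivia and Carol are knights.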